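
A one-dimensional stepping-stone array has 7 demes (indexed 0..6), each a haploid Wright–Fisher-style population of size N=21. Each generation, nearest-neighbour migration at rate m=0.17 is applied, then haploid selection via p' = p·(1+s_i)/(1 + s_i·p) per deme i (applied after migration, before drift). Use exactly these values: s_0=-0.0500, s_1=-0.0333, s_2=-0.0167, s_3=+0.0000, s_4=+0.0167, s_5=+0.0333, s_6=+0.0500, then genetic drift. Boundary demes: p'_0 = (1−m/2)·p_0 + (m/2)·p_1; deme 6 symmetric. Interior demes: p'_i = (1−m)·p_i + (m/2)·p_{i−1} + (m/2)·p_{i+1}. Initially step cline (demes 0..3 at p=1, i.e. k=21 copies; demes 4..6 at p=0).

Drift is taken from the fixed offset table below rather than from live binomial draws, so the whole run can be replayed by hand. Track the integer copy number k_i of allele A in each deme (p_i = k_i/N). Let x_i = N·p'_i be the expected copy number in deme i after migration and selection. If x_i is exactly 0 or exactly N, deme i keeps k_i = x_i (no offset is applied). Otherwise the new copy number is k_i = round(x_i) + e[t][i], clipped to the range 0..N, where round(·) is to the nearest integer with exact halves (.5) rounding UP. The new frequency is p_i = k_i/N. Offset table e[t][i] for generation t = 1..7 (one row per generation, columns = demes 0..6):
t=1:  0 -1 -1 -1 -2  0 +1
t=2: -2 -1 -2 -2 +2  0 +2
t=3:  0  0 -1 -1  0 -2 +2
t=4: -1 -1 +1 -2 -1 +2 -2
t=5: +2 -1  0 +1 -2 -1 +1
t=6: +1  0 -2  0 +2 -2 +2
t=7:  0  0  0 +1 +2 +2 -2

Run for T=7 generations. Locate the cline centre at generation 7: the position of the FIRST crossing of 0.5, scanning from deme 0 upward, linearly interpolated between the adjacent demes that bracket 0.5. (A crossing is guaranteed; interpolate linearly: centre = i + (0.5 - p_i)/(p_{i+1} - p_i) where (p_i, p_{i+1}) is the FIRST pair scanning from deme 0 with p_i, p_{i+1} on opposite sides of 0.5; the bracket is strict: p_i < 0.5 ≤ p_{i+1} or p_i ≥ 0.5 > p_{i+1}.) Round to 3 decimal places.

t=0: k=[21 21 21 21 0 0 0]
t=1: x=[21.0000 21.0000 21.0000 19.2150 1.8122 0.0000 0.0000] k=[21 21 21 18 0 0 0]
t=2: x=[21.0000 21.0000 20.7407 16.7250 1.5537 0.0000 0.0000] k=[21 21 19 15 4 0 0]
t=3: x=[21.0000 20.8242 18.7970 14.4050 4.6547 0.3511 0.0000] k=[21 21 18 13 5 0 0]
t=4: x=[21.0000 20.7363 17.7844 12.7450 5.3205 0.4389 0.0000] k=[21 20 19 11 4 2 0]
t=5: x=[20.9105 19.9672 18.3665 11.0850 4.4831 2.0601 0.1784] k=[21 19 18 12 2 1 1]
t=6: x=[20.8211 19.0252 17.5265 11.6600 2.8050 1.1192 1.0475] k=[21 19 16 12 5 0 3]
t=7: x=[20.8211 18.8505 15.8498 11.7450 5.2348 0.7019 2.8635] k=[21 19 16 13 7 3 1]

3.417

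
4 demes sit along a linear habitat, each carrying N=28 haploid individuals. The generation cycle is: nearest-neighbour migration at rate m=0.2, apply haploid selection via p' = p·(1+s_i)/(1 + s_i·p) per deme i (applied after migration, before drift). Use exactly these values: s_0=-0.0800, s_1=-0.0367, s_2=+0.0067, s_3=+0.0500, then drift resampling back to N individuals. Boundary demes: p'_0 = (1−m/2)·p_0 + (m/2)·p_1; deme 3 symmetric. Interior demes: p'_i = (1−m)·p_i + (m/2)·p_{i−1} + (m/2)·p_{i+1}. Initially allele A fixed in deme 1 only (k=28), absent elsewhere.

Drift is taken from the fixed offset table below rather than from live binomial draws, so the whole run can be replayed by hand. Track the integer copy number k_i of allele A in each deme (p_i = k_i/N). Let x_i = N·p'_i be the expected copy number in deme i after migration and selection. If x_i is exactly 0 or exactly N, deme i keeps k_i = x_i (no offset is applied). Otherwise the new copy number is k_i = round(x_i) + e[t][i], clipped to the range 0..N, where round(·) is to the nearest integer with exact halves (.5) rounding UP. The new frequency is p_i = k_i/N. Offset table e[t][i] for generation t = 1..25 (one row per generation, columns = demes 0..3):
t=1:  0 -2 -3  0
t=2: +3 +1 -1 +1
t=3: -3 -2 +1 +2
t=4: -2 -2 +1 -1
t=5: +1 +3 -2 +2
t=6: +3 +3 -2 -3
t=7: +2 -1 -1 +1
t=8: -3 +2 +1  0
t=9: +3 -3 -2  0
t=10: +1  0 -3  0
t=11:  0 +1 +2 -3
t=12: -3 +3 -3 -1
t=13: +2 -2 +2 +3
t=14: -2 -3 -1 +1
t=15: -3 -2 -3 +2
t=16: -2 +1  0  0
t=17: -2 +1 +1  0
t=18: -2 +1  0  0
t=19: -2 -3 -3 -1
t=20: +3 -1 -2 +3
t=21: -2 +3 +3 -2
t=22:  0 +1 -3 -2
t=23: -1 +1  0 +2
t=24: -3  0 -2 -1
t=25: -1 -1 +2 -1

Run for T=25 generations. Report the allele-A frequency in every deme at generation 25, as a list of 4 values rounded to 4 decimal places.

t=0: k=[0 28 0 0]
t=1: x=[2.5968 22.2306 2.8169 0.0000] k=[3 20 0 0]
t=2: x=[4.3829 16.0446 2.0124 0.0000] k=[7 17 1 0]
t=3: x=[7.5322 14.1384 2.5152 0.1050] k=[5 12 4 2]
t=4: x=[5.3308 10.2558 4.6257 2.3010] k=[3 8 6 1]
t=5: x=[3.2525 7.1000 5.7304 1.5708] k=[4 10 4 4]
t=6: x=[4.2884 8.5760 4.6257 4.1702] k=[7 12 3 1]
t=7: x=[7.0511 10.3548 3.7215 1.2573] k=[9 9 3 2]
t=8: x=[8.4985 8.1818 3.5205 2.1968] k=[5 10 5 2]
t=9: x=[5.1408 8.7732 5.2283 2.4051] k=[8 6 3 2]
t=10: x=[7.3396 5.7278 3.2190 2.1968] k=[8 6 0 2]
t=11: x=[7.3396 5.4344 0.8052 1.8839] k=[7 6 3 0]
t=12: x=[6.4757 5.6299 3.0179 0.3148] k=[3 9 0 0]
t=13: x=[3.3464 7.2965 0.9058 0.0000] k=[5 5 3 0]
t=14: x=[4.6667 4.6531 2.9174 0.3148] k=[3 2 2 1]
t=15: x=[2.6903 2.0285 1.9119 1.1527] k=[0 0 0 3]
t=16: x=[0.0000 0.0000 0.3020 2.8214] k=[0 0 0 3]
t=17: x=[0.0000 0.0000 0.3020 2.8214] k=[0 0 1 3]
t=18: x=[0.0000 0.0963 1.1071 2.9254] k=[0 1 1 3]
t=19: x=[0.0920 0.8680 1.2077 2.9254] k=[0 0 0 2]
t=20: x=[0.0000 0.0000 0.2013 1.8839] k=[0 0 0 5]
t=21: x=[0.0000 0.0000 0.5033 4.6873] k=[0 0 4 3]
t=22: x=[0.0000 0.3855 3.5205 3.2371] k=[0 1 1 1]
t=23: x=[0.0920 0.8680 1.0065 1.0481] k=[0 2 1 3]
t=24: x=[0.1841 1.6413 1.3083 2.9254] k=[0 2 0 2]
t=25: x=[0.1841 1.5445 0.4026 1.8839] k=[0 1 2 1]

[0.0000, 0.0357, 0.0714, 0.0357]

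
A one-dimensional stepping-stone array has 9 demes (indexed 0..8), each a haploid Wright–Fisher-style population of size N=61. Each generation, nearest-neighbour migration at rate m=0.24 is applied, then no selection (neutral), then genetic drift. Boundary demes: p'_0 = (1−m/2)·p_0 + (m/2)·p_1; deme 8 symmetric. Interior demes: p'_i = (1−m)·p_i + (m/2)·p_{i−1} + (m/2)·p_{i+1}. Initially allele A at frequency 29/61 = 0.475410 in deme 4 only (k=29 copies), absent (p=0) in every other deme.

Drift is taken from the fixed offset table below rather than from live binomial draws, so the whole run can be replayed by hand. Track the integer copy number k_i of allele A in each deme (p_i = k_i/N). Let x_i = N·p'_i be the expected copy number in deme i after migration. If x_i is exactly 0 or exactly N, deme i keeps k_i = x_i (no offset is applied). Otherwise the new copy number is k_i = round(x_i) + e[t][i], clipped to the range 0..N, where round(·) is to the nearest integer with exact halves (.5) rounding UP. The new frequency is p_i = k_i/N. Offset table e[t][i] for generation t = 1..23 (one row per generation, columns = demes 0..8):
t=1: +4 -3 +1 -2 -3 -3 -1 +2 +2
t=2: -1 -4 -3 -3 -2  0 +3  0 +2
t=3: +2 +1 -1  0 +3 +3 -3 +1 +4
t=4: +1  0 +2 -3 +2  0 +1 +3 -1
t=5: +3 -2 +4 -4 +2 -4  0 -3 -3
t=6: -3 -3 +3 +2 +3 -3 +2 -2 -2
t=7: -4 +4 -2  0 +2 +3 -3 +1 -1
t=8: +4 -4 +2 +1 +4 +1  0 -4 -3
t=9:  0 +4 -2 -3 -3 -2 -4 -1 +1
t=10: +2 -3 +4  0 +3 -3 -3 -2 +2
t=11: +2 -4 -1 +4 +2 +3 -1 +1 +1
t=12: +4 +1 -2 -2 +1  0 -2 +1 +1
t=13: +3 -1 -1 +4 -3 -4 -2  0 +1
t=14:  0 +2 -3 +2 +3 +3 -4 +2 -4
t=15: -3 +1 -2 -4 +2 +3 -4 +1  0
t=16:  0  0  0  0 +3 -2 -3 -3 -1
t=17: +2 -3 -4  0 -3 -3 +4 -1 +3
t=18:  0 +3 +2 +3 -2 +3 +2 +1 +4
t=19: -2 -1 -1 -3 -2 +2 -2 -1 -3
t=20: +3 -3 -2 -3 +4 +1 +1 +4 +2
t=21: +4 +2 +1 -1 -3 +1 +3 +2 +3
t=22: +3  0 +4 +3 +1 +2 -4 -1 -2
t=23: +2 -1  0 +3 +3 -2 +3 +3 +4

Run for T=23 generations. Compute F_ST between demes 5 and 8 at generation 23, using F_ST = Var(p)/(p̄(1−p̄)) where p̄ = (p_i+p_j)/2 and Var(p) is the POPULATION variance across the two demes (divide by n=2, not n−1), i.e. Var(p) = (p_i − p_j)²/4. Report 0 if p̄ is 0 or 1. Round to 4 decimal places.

0.0006

t=0: k=[0 0 0 0 29 0 0 0 0]
t=1: x=[0.0000 0.0000 0.0000 3.4800 22.0400 3.4800 0.0000 0.0000 0.0000] k=[0 0 0 1 19 0 0 0 0]
t=2: x=[0.0000 0.0000 0.1200 3.0400 14.5600 2.2800 0.0000 0.0000 0.0000] k=[0 0 0 0 13 2 0 0 0]
t=3: x=[0.0000 0.0000 0.0000 1.5600 10.1200 3.0800 0.2400 0.0000 0.0000] k=[0 0 0 2 13 6 0 0 0]
t=4: x=[0.0000 0.0000 0.2400 3.0800 10.8400 6.1200 0.7200 0.0000 0.0000] k=[0 0 2 0 13 6 2 0 0]
t=5: x=[0.0000 0.2400 1.5200 1.8000 10.6000 6.3600 2.2400 0.2400 0.0000] k=[0 0 6 0 13 2 2 0 0]
t=6: x=[0.0000 0.7200 4.5600 2.2800 10.1200 3.3200 1.7600 0.2400 0.0000] k=[0 0 8 4 13 0 4 0 0]
t=7: x=[0.0000 0.9600 6.5600 5.5600 10.3600 2.0400 3.0400 0.4800 0.0000] k=[0 5 5 6 12 5 0 1 0]
t=8: x=[0.6000 4.4000 5.1200 6.6000 10.4400 5.2400 0.7200 0.7600 0.1200] k=[5 0 7 8 14 6 1 0 0]
t=9: x=[4.4000 1.4400 6.2800 8.6000 12.3200 6.3600 1.4800 0.1200 0.0000] k=[4 5 4 6 9 4 0 0 0]
t=10: x=[4.1200 4.7600 4.3600 6.1200 8.0400 4.1200 0.4800 0.0000 0.0000] k=[6 2 8 6 11 1 0 0 0]
t=11: x=[5.5200 3.2000 7.0400 6.8400 9.2000 2.0800 0.1200 0.0000 0.0000] k=[8 0 6 11 11 5 0 0 0]
t=12: x=[7.0400 1.6800 5.8800 10.4000 10.2800 5.1200 0.6000 0.0000 0.0000] k=[11 3 4 8 11 5 0 0 0]
t=13: x=[10.0400 4.0800 4.3600 7.8800 9.9200 5.1200 0.6000 0.0000 0.0000] k=[13 3 3 12 7 1 0 0 0]
t=14: x=[11.8000 4.2000 4.0800 10.3200 6.8800 1.6000 0.1200 0.0000 0.0000] k=[12 6 1 12 10 5 0 0 0]
t=15: x=[11.2800 6.1200 2.9200 10.4400 9.6400 5.0000 0.6000 0.0000 0.0000] k=[8 7 1 6 12 8 0 0 0]
t=16: x=[7.8800 6.4000 2.3200 6.1200 10.8000 7.5200 0.9600 0.0000 0.0000] k=[8 6 2 6 14 6 0 0 0]
t=17: x=[7.7600 5.7600 2.9600 6.4800 12.0800 6.2400 0.7200 0.0000 0.0000] k=[10 3 0 6 9 3 5 0 0]
t=18: x=[9.1600 3.4800 1.0800 5.6400 7.9200 3.9600 4.1600 0.6000 0.0000] k=[9 6 3 9 6 7 6 2 0]
t=19: x=[8.6400 6.0000 4.0800 7.9200 6.4800 6.7600 5.6400 2.2400 0.2400] k=[7 5 3 5 4 9 4 1 0]
t=20: x=[6.7600 5.0000 3.4800 4.6400 4.7200 7.8000 4.2400 1.2400 0.1200] k=[10 2 1 2 9 9 5 5 2]
t=21: x=[9.0400 2.8400 1.2400 2.7200 8.1600 8.5200 5.4800 4.6400 2.3600] k=[13 5 2 2 5 10 8 7 5]
t=22: x=[12.0400 5.6000 2.3600 2.3600 5.2400 9.1600 8.1200 6.8800 5.2400] k=[15 6 6 5 6 11 4 6 3]
t=23: x=[13.9200 7.0800 5.8800 5.2400 6.4800 9.5600 5.0800 5.4000 3.3600] k=[16 6 6 8 9 8 8 8 7]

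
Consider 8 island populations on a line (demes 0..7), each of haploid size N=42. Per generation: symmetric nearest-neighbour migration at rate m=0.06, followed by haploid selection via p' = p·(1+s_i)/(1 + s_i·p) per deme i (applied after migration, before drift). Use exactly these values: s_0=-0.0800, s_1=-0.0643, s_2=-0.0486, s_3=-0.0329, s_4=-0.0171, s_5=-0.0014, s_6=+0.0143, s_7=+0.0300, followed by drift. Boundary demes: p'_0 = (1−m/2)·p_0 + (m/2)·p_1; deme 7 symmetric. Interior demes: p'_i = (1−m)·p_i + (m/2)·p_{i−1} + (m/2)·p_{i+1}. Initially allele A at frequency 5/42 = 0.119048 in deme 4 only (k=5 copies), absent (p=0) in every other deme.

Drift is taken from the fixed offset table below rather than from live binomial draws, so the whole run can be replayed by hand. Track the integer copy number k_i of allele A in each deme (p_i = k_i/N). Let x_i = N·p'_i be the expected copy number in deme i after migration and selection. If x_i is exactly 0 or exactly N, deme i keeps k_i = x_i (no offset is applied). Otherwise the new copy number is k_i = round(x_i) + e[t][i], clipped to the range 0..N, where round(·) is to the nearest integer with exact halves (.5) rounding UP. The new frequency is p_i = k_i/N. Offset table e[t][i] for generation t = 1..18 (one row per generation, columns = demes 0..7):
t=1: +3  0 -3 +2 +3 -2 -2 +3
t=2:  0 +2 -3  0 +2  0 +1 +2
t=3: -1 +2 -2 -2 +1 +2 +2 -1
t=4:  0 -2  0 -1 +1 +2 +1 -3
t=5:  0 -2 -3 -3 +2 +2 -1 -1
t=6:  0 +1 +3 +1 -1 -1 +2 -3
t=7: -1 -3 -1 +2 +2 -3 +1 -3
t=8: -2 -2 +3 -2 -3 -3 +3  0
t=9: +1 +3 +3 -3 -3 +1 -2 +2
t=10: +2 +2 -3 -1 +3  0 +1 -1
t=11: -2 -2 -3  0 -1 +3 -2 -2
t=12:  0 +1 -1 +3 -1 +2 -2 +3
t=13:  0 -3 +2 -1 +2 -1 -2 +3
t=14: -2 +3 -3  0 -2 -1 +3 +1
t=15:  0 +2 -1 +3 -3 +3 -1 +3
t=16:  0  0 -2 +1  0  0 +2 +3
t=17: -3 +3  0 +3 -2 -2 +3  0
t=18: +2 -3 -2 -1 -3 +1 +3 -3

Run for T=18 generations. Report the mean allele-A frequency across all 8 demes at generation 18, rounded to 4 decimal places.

0.1131

t=0: k=[0 0 0 0 5 0 0 0]
t=1: x=[0.0000 0.0000 0.0000 0.1451 4.6285 0.1498 0.0000 0.0000] k=[0 0 0 2 8 0 0 0]
t=2: x=[0.0000 0.0000 0.0571 2.0537 7.4734 0.2397 0.0000 0.0000] k=[0 0 0 2 9 0 0 0]
t=3: x=[0.0000 0.0000 0.0571 2.0828 8.4035 0.2696 0.0000 0.0000] k=[0 0 0 0 9 2 0 0]
t=4: x=[0.0000 0.0000 0.0000 0.2612 8.4035 2.1471 0.0609 0.0000] k=[0 0 0 0 9 4 1 0]
t=5: x=[0.0000 0.0000 0.0000 0.2612 8.4628 4.0549 1.0748 0.0309] k=[0 0 0 0 10 6 0 0]
t=6: x=[0.0000 0.0000 0.0000 0.2902 9.4531 5.9329 0.1826 0.0000] k=[0 0 0 1 8 5 2 0]
t=7: x=[0.0000 0.0000 0.0285 1.1422 7.5921 4.9938 2.0576 0.0618] k=[0 0 0 3 10 2 3 0]
t=8: x=[0.0000 0.0000 0.0856 3.0247 9.4233 2.2670 2.9183 0.0927] k=[0 0 3 1 6 0 6 0]
t=9: x=[0.0000 0.0842 2.7205 1.1713 5.5859 0.3595 5.7097 0.1854] k=[0 3 6 0 3 1 4 2]
t=10: x=[0.0828 2.8201 5.4879 0.2612 2.8045 1.1484 3.8999 2.1187] k=[2 5 2 0 6 1 5 1]
t=11: x=[1.9305 4.5436 1.9359 0.2321 5.5859 1.2683 4.8203 1.1527] k=[0 3 0 0 5 4 3 0]
t=12: x=[0.0828 2.6501 0.0856 0.1451 4.7469 3.9949 2.9791 0.0927] k=[0 4 0 3 4 6 1 3]
t=13: x=[0.1104 3.5386 0.1998 2.8498 3.9676 5.7830 1.2268 3.0219] k=[0 1 2 2 6 5 0 6]
t=14: x=[0.0276 0.9371 1.8785 2.0537 5.7637 4.8740 0.3347 5.9698] k=[0 4 0 2 4 4 3 7]
t=15: x=[0.1104 3.5386 0.1713 1.9372 3.8788 3.9650 3.1916 7.0517] k=[0 6 0 5 1 7 2 10]
t=16: x=[0.1657 5.3233 0.3141 4.5914 1.2784 6.6621 2.4222 9.9832] k=[0 5 0 6 1 7 4 13]
t=17: x=[0.1380 4.4297 0.3141 5.5079 1.3080 6.7221 4.4158 12.9937] k=[0 7 0 9 0 5 7 13]
t=18: x=[0.1933 6.2196 0.4569 8.2362 0.4129 4.9039 7.2044 13.0848] k=[2 3 0 7 0 6 10 10]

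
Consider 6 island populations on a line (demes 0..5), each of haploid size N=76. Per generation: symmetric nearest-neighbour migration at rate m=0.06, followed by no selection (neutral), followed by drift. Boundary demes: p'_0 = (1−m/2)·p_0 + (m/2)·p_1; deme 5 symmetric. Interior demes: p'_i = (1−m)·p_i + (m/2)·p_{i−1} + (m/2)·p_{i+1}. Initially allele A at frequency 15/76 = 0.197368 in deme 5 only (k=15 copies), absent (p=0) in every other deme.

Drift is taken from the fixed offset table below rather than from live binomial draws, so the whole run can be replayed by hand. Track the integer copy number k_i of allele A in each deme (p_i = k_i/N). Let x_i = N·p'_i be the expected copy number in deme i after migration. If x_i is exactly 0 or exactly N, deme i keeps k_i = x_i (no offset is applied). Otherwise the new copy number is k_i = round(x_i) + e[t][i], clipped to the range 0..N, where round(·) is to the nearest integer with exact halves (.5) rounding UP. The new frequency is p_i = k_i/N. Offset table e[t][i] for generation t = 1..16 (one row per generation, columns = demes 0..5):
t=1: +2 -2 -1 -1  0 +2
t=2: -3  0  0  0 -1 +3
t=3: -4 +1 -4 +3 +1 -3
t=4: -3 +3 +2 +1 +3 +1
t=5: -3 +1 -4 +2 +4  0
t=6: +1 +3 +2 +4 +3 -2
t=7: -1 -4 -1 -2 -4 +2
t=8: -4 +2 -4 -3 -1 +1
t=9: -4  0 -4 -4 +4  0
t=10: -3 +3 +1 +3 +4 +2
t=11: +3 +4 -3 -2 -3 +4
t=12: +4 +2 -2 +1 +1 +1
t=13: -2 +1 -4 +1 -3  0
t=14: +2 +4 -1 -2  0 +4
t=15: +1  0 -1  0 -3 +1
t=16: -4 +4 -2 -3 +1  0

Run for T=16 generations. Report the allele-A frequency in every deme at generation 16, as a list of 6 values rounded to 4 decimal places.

[0.0526, 0.2237, 0.0000, 0.0000, 0.1053, 0.3553]

t=0: k=[0 0 0 0 0 15]
t=1: x=[0.0000 0.0000 0.0000 0.0000 0.4500 14.5500] k=[0 0 0 0 0 17]
t=2: x=[0.0000 0.0000 0.0000 0.0000 0.5100 16.4900] k=[0 0 0 0 0 19]
t=3: x=[0.0000 0.0000 0.0000 0.0000 0.5700 18.4300] k=[0 0 0 0 2 15]
t=4: x=[0.0000 0.0000 0.0000 0.0600 2.3300 14.6100] k=[0 0 0 1 5 16]
t=5: x=[0.0000 0.0000 0.0300 1.0900 5.2100 15.6700] k=[0 0 0 3 9 16]
t=6: x=[0.0000 0.0000 0.0900 3.0900 9.0300 15.7900] k=[0 0 2 7 12 14]
t=7: x=[0.0000 0.0600 2.0900 7.0000 11.9100 13.9400] k=[0 0 1 5 8 16]
t=8: x=[0.0000 0.0300 1.0900 4.9700 8.1500 15.7600] k=[0 2 0 2 7 17]
t=9: x=[0.0600 1.8800 0.1200 2.0900 7.1500 16.7000] k=[0 2 0 0 11 17]
t=10: x=[0.0600 1.8800 0.0600 0.3300 10.8500 16.8200] k=[0 5 1 3 15 19]
t=11: x=[0.1500 4.7300 1.1800 3.3000 14.7600 18.8800] k=[3 9 0 1 12 23]
t=12: x=[3.1800 8.5500 0.3000 1.3000 12.0000 22.6700] k=[7 11 0 2 13 24]
t=13: x=[7.1200 10.5500 0.3900 2.2700 13.0000 23.6700] k=[5 12 0 3 10 24]
t=14: x=[5.2100 11.4300 0.4500 3.1200 10.2100 23.5800] k=[7 15 0 1 10 28]
t=15: x=[7.2400 14.3100 0.4800 1.2400 10.2700 27.4600] k=[8 14 0 1 7 28]
t=16: x=[8.1800 13.4000 0.4500 1.1500 7.4500 27.3700] k=[4 17 0 0 8 27]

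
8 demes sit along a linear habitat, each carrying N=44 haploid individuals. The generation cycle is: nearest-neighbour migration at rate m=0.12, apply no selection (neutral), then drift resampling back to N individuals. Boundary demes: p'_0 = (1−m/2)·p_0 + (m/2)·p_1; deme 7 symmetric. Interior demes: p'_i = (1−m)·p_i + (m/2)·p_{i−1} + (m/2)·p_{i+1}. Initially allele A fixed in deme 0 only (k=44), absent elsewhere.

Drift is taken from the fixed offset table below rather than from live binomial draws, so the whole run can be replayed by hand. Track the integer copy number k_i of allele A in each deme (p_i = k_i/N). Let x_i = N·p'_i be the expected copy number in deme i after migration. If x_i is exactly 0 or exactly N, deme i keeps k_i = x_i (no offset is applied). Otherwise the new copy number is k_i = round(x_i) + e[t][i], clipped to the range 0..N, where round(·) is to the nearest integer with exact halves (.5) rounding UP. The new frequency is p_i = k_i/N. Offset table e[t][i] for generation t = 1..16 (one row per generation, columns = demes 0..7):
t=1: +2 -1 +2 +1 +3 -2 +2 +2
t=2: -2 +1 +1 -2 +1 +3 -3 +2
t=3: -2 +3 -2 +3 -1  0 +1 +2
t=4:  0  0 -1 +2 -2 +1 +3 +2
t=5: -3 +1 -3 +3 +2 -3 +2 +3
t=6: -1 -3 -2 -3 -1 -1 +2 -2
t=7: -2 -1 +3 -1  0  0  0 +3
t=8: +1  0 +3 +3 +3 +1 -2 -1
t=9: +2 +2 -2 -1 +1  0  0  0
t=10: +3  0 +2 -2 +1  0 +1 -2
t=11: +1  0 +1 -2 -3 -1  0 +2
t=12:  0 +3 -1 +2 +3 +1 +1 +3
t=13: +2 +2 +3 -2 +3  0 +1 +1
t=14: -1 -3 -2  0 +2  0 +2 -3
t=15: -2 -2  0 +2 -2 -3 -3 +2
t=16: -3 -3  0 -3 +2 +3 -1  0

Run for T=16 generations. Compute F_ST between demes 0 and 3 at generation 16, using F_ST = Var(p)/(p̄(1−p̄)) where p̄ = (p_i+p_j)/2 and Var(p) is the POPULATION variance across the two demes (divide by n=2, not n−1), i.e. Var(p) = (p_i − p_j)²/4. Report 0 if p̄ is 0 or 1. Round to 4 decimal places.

t=0: k=[44 0 0 0 0 0 0 0]
t=1: x=[41.3600 2.6400 0.0000 0.0000 0.0000 0.0000 0.0000 0.0000] k=[43 2 0 0 0 0 0 0]
t=2: x=[40.5400 4.3400 0.1200 0.0000 0.0000 0.0000 0.0000 0.0000] k=[39 5 1 0 0 0 0 0]
t=3: x=[36.9600 6.8000 1.1800 0.0600 0.0000 0.0000 0.0000 0.0000] k=[35 10 0 3 0 0 0 0]
t=4: x=[33.5000 10.9000 0.7800 2.6400 0.1800 0.0000 0.0000 0.0000] k=[34 11 0 5 0 0 0 0]
t=5: x=[32.6200 11.7200 0.9600 4.4000 0.3000 0.0000 0.0000 0.0000] k=[30 13 0 7 2 0 0 0]
t=6: x=[28.9800 13.2400 1.2000 6.2800 2.1800 0.1200 0.0000 0.0000] k=[28 10 0 3 1 0 0 0]
t=7: x=[26.9200 10.4800 0.7800 2.7000 1.0600 0.0600 0.0000 0.0000] k=[25 9 4 2 1 0 0 0]
t=8: x=[24.0400 9.6600 4.1800 2.0600 1.0000 0.0600 0.0000 0.0000] k=[25 10 7 5 4 1 0 0]
t=9: x=[24.1000 10.7200 7.0600 5.0600 3.8800 1.1200 0.0600 0.0000] k=[26 13 5 4 5 1 0 0]
t=10: x=[25.2200 13.3000 5.4200 4.1200 4.7000 1.1800 0.0600 0.0000] k=[28 13 7 2 6 1 1 0]
t=11: x=[27.1000 13.5400 7.0600 2.5400 5.4600 1.3000 0.9400 0.0600] k=[28 14 8 1 2 0 1 2]
t=12: x=[27.1600 14.4800 7.9400 1.4800 1.8200 0.1800 1.0000 1.9400] k=[27 17 7 3 5 1 2 5]
t=13: x=[26.4000 17.0000 7.3600 3.3600 4.6400 1.3000 2.1200 4.8200] k=[28 19 10 1 8 1 3 6]
t=14: x=[27.4600 19.0000 10.0000 1.9600 7.1600 1.5400 3.0600 5.8200] k=[26 16 8 2 9 2 5 3]
t=15: x=[25.4000 16.1200 8.1200 2.7800 8.1600 2.6000 4.7000 3.1200] k=[23 14 8 5 6 0 2 5]
t=16: x=[22.4600 14.1800 8.1800 5.2400 5.5800 0.4800 2.0600 4.8200] k=[19 11 8 2 8 3 1 5]

0.2054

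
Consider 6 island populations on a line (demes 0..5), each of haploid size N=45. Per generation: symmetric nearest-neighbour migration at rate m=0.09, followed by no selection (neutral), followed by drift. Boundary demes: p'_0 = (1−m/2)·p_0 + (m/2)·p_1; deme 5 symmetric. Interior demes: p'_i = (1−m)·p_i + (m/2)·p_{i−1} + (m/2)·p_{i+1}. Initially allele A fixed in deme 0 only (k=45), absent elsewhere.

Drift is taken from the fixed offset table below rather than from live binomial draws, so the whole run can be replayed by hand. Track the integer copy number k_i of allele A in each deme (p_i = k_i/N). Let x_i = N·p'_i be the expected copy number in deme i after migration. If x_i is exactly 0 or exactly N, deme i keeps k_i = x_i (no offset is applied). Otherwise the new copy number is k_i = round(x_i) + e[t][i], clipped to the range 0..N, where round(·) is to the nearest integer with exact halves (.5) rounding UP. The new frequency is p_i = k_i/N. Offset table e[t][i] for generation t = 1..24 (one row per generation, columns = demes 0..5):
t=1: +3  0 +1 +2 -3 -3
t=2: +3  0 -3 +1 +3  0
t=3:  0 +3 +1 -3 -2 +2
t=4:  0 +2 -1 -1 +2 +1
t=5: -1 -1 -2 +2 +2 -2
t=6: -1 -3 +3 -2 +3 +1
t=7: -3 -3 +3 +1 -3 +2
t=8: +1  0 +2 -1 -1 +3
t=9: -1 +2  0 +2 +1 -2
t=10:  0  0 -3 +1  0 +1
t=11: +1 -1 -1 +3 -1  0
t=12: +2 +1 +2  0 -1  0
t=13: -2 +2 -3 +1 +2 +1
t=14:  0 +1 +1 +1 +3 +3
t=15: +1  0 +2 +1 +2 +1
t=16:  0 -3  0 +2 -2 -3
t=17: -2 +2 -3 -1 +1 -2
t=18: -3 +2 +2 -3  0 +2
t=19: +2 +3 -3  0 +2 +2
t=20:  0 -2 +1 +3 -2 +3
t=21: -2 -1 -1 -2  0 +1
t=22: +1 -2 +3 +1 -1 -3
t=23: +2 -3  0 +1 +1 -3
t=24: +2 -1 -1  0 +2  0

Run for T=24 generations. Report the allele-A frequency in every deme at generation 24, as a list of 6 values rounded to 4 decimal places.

t=0: k=[45 0 0 0 0 0]
t=1: x=[42.9750 2.0250 0.0000 0.0000 0.0000 0.0000] k=[45 2 0 0 0 0]
t=2: x=[43.0650 3.8450 0.0900 0.0000 0.0000 0.0000] k=[45 4 0 0 0 0]
t=3: x=[43.1550 5.6650 0.1800 0.0000 0.0000 0.0000] k=[43 9 1 0 0 0]
t=4: x=[41.4700 10.1700 1.3150 0.0450 0.0000 0.0000] k=[41 12 0 0 0 0]
t=5: x=[39.6950 12.7650 0.5400 0.0000 0.0000 0.0000] k=[39 12 0 0 0 0]
t=6: x=[37.7850 12.6750 0.5400 0.0000 0.0000 0.0000] k=[37 10 4 0 0 0]
t=7: x=[35.7850 10.9450 4.0900 0.1800 0.0000 0.0000] k=[33 8 7 1 0 0]
t=8: x=[31.8750 9.0800 6.7750 1.2250 0.0450 0.0000] k=[33 9 9 0 0 0]
t=9: x=[31.9200 10.0800 8.5950 0.4050 0.0000 0.0000] k=[31 12 9 2 0 0]
t=10: x=[30.1450 12.7200 8.8200 2.2250 0.0900 0.0000] k=[30 13 6 3 0 0]
t=11: x=[29.2350 13.4500 6.1800 3.0000 0.1350 0.0000] k=[30 12 5 6 0 0]
t=12: x=[29.1900 12.4950 5.3600 5.6850 0.2700 0.0000] k=[31 13 7 6 0 0]
t=13: x=[30.1900 13.5400 7.2250 5.7750 0.2700 0.0000] k=[28 16 4 7 2 0]
t=14: x=[27.4600 16.0000 4.6750 6.6400 2.1350 0.0900] k=[27 17 6 8 5 3]
t=15: x=[26.5500 16.9550 6.5850 7.7750 5.0450 3.0900] k=[28 17 9 9 7 4]
t=16: x=[27.5050 17.1350 9.3600 8.9100 6.9550 4.1350] k=[28 14 9 11 5 1]
t=17: x=[27.3700 14.4050 9.3150 10.6400 5.0900 1.1800] k=[25 16 6 10 6 0]
t=18: x=[24.5950 15.9550 6.6300 9.6400 5.9100 0.2700] k=[22 18 9 7 6 2]
t=19: x=[21.8200 17.7750 9.3150 7.0450 5.8650 2.1800] k=[24 21 6 7 8 4]
t=20: x=[23.8650 20.4600 6.7200 7.0000 7.7750 4.1800] k=[24 18 8 10 6 7]
t=21: x=[23.7300 17.8200 8.5400 9.7300 6.2250 6.9550] k=[22 17 8 8 6 8]
t=22: x=[21.7750 16.8200 8.4050 7.9100 6.1800 7.9100] k=[23 15 11 9 5 5]
t=23: x=[22.6400 15.1800 11.0900 8.9100 5.1800 5.0000] k=[25 12 11 10 6 2]
t=24: x=[24.4150 12.5400 11.0000 9.8650 6.0000 2.1800] k=[26 12 10 10 8 2]

[0.5778, 0.2667, 0.2222, 0.2222, 0.1778, 0.0444]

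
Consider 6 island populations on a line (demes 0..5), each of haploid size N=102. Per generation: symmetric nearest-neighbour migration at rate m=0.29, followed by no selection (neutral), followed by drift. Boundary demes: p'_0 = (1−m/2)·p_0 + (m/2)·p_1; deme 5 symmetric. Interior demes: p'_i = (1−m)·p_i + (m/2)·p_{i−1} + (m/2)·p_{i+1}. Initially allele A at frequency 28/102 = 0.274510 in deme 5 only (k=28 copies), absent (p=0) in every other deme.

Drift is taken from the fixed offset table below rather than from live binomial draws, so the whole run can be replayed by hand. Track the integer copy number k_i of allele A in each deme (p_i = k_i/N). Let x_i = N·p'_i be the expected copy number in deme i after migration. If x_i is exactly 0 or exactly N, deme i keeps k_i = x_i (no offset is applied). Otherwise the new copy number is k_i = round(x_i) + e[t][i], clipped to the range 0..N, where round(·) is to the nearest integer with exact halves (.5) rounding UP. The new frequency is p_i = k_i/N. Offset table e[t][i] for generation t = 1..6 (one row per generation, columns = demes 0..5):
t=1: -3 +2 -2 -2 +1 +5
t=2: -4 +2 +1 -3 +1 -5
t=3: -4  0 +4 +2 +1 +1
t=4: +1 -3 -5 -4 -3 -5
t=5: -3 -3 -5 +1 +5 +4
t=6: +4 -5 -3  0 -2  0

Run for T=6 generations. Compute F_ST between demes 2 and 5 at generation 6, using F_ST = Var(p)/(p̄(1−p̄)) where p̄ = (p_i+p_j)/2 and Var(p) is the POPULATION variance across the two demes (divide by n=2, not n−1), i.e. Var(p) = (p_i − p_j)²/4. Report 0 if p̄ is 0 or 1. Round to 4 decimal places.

0.0851

t=0: k=[0 0 0 0 0 28]
t=1: x=[0.0000 0.0000 0.0000 0.0000 4.0600 23.9400] k=[0 0 0 0 5 29]
t=2: x=[0.0000 0.0000 0.0000 0.7250 7.7550 25.5200] k=[0 0 0 0 9 21]
t=3: x=[0.0000 0.0000 0.0000 1.3050 9.4350 19.2600] k=[0 0 0 3 10 20]
t=4: x=[0.0000 0.0000 0.4350 3.5800 10.4350 18.5500] k=[0 0 0 0 7 14]
t=5: x=[0.0000 0.0000 0.0000 1.0150 7.0000 12.9850] k=[0 0 0 2 12 17]
t=6: x=[0.0000 0.0000 0.2900 3.1600 11.2750 16.2750] k=[0 0 0 3 9 16]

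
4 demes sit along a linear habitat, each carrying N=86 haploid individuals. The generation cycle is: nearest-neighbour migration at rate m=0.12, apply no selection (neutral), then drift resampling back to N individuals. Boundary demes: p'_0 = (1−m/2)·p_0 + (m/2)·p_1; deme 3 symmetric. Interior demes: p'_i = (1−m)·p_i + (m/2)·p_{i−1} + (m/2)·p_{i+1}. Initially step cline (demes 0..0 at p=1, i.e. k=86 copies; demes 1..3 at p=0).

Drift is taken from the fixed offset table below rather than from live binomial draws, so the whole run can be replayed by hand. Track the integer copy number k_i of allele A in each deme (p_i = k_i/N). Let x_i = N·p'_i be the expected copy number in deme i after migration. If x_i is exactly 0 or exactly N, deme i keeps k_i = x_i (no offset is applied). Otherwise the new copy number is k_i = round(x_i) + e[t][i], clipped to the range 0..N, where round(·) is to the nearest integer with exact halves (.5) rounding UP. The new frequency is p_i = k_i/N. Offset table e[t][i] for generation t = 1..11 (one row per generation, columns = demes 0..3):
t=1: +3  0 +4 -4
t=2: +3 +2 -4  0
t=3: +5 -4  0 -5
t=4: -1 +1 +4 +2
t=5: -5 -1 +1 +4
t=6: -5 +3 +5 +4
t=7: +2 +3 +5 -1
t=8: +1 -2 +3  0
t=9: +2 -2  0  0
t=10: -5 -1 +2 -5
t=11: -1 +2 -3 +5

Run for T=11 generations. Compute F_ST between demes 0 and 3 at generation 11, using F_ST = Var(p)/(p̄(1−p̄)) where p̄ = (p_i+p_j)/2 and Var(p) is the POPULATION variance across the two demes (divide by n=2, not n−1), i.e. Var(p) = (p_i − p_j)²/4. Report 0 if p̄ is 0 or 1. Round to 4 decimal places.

t=0: k=[86 0 0 0]
t=1: x=[80.8400 5.1600 0.0000 0.0000] k=[84 5 0 0]
t=2: x=[79.2600 9.4400 0.3000 0.0000] k=[82 11 0 0]
t=3: x=[77.7400 14.6000 0.6600 0.0000] k=[83 11 1 0]
t=4: x=[78.6800 14.7200 1.5400 0.0600] k=[78 16 6 2]
t=5: x=[74.2800 19.1200 6.3600 2.2400] k=[69 18 7 6]
t=6: x=[65.9400 20.4000 7.6000 6.0600] k=[61 23 13 10]
t=7: x=[58.7200 24.6800 13.4200 10.1800] k=[61 28 18 9]
t=8: x=[59.0200 29.3800 18.0600 9.5400] k=[60 27 21 10]
t=9: x=[58.0200 28.6200 20.7000 10.6600] k=[60 27 21 11]
t=10: x=[58.0200 28.6200 20.7600 11.6000] k=[53 28 23 7]
t=11: x=[51.5000 29.2000 22.3400 7.9600] k=[51 31 19 13]

0.2089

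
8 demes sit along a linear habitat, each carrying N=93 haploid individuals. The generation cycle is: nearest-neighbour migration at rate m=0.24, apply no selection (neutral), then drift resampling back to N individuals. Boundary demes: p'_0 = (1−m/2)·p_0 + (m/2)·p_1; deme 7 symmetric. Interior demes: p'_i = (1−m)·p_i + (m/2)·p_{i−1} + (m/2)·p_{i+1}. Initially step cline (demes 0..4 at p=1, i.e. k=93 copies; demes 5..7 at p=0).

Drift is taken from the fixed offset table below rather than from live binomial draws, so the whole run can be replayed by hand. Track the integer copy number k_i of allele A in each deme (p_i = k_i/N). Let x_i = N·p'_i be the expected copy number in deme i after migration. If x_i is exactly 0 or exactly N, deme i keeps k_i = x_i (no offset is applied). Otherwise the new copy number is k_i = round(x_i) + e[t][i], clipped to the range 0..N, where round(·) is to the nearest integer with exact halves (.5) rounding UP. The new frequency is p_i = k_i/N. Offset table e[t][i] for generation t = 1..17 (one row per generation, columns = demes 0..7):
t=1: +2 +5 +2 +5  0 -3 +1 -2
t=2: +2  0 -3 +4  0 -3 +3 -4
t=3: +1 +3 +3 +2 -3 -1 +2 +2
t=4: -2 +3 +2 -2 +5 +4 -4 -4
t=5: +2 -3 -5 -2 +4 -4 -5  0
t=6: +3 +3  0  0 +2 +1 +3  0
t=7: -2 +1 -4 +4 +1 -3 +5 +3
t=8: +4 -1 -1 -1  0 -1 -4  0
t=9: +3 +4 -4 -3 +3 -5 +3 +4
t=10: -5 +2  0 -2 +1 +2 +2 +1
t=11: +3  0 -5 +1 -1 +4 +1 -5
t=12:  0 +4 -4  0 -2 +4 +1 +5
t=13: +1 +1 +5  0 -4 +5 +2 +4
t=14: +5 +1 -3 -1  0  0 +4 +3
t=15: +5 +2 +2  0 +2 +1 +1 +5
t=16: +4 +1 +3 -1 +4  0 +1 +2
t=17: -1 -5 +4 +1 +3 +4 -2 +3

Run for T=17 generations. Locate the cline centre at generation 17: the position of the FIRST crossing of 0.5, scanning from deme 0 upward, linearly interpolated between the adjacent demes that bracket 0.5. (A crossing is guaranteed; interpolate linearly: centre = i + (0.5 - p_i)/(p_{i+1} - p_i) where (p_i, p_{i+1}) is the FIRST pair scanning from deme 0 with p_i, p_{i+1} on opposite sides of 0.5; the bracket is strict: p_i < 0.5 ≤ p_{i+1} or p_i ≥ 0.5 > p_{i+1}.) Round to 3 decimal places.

t=0: k=[93 93 93 93 93 0 0 0]
t=1: x=[93.0000 93.0000 93.0000 93.0000 81.8400 11.1600 0.0000 0.0000] k=[93 93 93 93 82 8 0 0]
t=2: x=[93.0000 93.0000 93.0000 91.6800 74.4400 15.9200 0.9600 0.0000] k=[93 93 93 93 74 13 4 0]
t=3: x=[93.0000 93.0000 93.0000 90.7200 68.9600 19.2400 4.6000 0.4800] k=[93 93 93 93 66 18 7 2]
t=4: x=[93.0000 93.0000 93.0000 89.7600 63.4800 22.4400 7.7200 2.6000] k=[93 93 93 88 68 26 4 0]
t=5: x=[93.0000 93.0000 92.4000 86.2000 65.3600 28.4000 6.1600 0.4800] k=[93 93 87 84 69 24 1 0]
t=6: x=[93.0000 92.2800 87.3600 82.5600 65.4000 26.6400 3.6400 0.1200] k=[93 93 87 83 67 28 7 0]
t=7: x=[93.0000 92.2800 87.2400 81.5600 64.2400 30.1600 8.6800 0.8400] k=[93 93 83 86 65 27 14 4]
t=8: x=[93.0000 91.8000 84.5600 83.1200 62.9600 30.0000 14.3600 5.2000] k=[93 91 84 82 63 29 10 5]
t=9: x=[92.7600 90.4000 84.6000 79.9600 61.2000 30.8000 11.6800 5.6000] k=[93 93 81 77 64 26 15 10]
t=10: x=[93.0000 91.5600 81.9600 75.9200 61.0000 29.2400 15.7200 10.6000] k=[93 93 82 74 62 31 18 12]
t=11: x=[93.0000 91.6800 82.3600 73.5200 59.7200 33.1600 18.8400 12.7200] k=[93 92 77 75 59 37 20 8]
t=12: x=[92.8800 90.3200 78.5600 73.3200 58.2800 37.6000 20.6000 9.4400] k=[93 93 75 73 56 42 22 14]
t=13: x=[93.0000 90.8400 76.9200 71.2000 56.3600 41.2800 23.4400 14.9600] k=[93 92 82 71 52 46 25 19]
t=14: x=[92.8800 90.9200 81.8800 70.0400 53.5600 44.2000 26.8000 19.7200] k=[93 92 79 69 54 44 31 23]
t=15: x=[92.8800 90.5600 79.3600 68.4000 54.6000 43.6400 31.6000 23.9600] k=[93 93 81 68 57 45 33 29]
t=16: x=[93.0000 91.5600 80.8800 68.2400 56.8800 45.0000 33.9600 29.4800] k=[93 93 84 67 61 45 35 31]
t=17: x=[93.0000 91.9200 83.0400 68.3200 59.8000 45.7200 35.7200 31.4800] k=[93 87 87 69 63 50 34 34]

5.219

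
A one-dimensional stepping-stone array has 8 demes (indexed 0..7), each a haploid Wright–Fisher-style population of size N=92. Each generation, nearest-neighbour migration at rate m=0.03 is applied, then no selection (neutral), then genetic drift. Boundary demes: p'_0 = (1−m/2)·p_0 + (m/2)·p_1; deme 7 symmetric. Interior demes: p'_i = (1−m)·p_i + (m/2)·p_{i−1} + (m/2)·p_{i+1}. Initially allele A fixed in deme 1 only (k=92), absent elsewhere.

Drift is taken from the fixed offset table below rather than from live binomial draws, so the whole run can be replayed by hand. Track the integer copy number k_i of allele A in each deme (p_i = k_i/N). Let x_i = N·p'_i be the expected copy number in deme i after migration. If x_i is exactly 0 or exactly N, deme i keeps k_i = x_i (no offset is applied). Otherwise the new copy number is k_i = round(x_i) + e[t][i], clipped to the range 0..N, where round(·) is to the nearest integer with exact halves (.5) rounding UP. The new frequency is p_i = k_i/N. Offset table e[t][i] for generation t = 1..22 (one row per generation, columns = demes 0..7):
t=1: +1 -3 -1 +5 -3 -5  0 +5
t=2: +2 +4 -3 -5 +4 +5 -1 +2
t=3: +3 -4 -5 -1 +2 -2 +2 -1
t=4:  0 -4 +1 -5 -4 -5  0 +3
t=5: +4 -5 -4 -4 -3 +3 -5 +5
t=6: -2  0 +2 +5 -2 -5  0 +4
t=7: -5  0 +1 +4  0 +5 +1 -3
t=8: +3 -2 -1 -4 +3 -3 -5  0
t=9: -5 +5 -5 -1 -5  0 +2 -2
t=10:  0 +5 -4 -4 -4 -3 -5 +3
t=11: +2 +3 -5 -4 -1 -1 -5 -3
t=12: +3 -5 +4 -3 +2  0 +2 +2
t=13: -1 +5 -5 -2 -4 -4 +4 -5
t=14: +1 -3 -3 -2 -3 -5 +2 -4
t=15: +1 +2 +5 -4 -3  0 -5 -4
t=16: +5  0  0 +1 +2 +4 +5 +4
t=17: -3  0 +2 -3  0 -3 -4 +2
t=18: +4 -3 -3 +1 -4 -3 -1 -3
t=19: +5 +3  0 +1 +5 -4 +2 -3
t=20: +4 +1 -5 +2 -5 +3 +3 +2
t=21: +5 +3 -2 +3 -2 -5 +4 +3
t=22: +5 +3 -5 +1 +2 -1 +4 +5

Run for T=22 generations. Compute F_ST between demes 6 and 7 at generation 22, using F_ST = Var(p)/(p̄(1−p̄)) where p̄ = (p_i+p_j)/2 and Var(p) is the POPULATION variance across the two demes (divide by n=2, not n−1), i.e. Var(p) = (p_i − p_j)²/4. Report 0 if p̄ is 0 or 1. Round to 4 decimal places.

0.0040

t=0: k=[0 92 0 0 0 0 0 0]
t=1: x=[1.3800 89.2400 1.3800 0.0000 0.0000 0.0000 0.0000 0.0000] k=[2 86 0 0 0 0 0 0]
t=2: x=[3.2600 83.4500 1.2900 0.0000 0.0000 0.0000 0.0000 0.0000] k=[5 87 0 0 0 0 0 0]
t=3: x=[6.2300 84.4650 1.3050 0.0000 0.0000 0.0000 0.0000 0.0000] k=[9 80 0 0 0 0 0 0]
t=4: x=[10.0650 77.7350 1.2000 0.0000 0.0000 0.0000 0.0000 0.0000] k=[10 74 2 0 0 0 0 0]
t=5: x=[10.9600 71.9600 3.0500 0.0300 0.0000 0.0000 0.0000 0.0000] k=[15 67 0 0 0 0 0 0]
t=6: x=[15.7800 65.2150 1.0050 0.0000 0.0000 0.0000 0.0000 0.0000] k=[14 65 3 0 0 0 0 0]
t=7: x=[14.7650 63.3050 3.8850 0.0450 0.0000 0.0000 0.0000 0.0000] k=[10 63 5 4 0 0 0 0]
t=8: x=[10.7950 61.3350 5.8550 3.9550 0.0600 0.0000 0.0000 0.0000] k=[14 59 5 0 3 0 0 0]
t=9: x=[14.6750 57.5150 5.7350 0.1200 2.9100 0.0450 0.0000 0.0000] k=[10 63 1 0 0 0 0 0]
t=10: x=[10.7950 61.2750 1.9150 0.0150 0.0000 0.0000 0.0000 0.0000] k=[11 66 0 0 0 0 0 0]
t=11: x=[11.8250 64.1850 0.9900 0.0000 0.0000 0.0000 0.0000 0.0000] k=[14 67 0 0 0 0 0 0]
t=12: x=[14.7950 65.2000 1.0050 0.0000 0.0000 0.0000 0.0000 0.0000] k=[18 60 5 0 0 0 0 0]
t=13: x=[18.6300 58.5450 5.7500 0.0750 0.0000 0.0000 0.0000 0.0000] k=[18 64 1 0 0 0 0 0]
t=14: x=[18.6900 62.3650 1.9300 0.0150 0.0000 0.0000 0.0000 0.0000] k=[20 59 0 0 0 0 0 0]
t=15: x=[20.5850 57.5300 0.8850 0.0000 0.0000 0.0000 0.0000 0.0000] k=[22 60 6 0 0 0 0 0]
t=16: x=[22.5700 58.6200 6.7200 0.0900 0.0000 0.0000 0.0000 0.0000] k=[28 59 7 1 0 0 0 0]
t=17: x=[28.4650 57.7550 7.6900 1.0750 0.0150 0.0000 0.0000 0.0000] k=[25 58 10 0 0 0 0 0]
t=18: x=[25.4950 56.7850 10.5700 0.1500 0.0000 0.0000 0.0000 0.0000] k=[29 54 8 1 0 0 0 0]
t=19: x=[29.3750 52.9350 8.5850 1.0900 0.0150 0.0000 0.0000 0.0000] k=[34 56 9 2 5 0 0 0]
t=20: x=[34.3300 54.9650 9.6000 2.1500 4.8800 0.0750 0.0000 0.0000] k=[38 56 5 4 0 3 0 0]
t=21: x=[38.2700 54.9650 5.7500 3.9550 0.1050 2.9100 0.0450 0.0000] k=[43 58 4 7 0 0 4 0]
t=22: x=[43.2250 56.9650 4.8550 6.8500 0.1050 0.0600 3.8800 0.0600] k=[48 60 0 8 2 0 8 5]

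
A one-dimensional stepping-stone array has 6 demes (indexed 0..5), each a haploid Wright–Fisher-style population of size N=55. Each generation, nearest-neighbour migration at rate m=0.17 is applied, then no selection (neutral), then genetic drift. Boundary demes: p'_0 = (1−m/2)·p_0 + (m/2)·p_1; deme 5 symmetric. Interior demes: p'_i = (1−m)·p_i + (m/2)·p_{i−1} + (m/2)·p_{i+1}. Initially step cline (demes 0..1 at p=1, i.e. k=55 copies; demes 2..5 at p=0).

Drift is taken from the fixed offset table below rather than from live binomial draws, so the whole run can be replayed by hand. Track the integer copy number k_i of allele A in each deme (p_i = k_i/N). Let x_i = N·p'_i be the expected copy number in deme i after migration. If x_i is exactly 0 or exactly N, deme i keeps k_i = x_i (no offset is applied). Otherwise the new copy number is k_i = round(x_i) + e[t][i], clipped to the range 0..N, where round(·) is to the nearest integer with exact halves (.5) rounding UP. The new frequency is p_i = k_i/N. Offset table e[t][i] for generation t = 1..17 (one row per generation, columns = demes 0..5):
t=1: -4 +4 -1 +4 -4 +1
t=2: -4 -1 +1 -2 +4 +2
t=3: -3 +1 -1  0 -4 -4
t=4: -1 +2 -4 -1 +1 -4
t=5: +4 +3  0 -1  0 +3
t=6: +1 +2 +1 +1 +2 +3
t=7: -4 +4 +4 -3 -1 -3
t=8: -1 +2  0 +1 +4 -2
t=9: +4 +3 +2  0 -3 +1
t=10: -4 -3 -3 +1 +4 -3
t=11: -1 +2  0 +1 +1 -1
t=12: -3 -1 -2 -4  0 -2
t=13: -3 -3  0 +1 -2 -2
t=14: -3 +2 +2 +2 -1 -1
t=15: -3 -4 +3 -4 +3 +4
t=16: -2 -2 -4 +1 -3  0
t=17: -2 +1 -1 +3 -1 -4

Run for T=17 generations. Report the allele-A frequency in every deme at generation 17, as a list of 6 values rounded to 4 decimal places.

[0.5273, 0.5455, 0.3818, 0.2545, 0.0727, 0.0000]

t=0: k=[55 55 0 0 0 0]
t=1: x=[55.0000 50.3250 4.6750 0.0000 0.0000 0.0000] k=[55 54 4 0 0 0]
t=2: x=[54.9150 49.8350 7.9100 0.3400 0.0000 0.0000] k=[51 49 9 0 0 0]
t=3: x=[50.8300 45.7700 11.6350 0.7650 0.0000 0.0000] k=[48 47 11 1 0 0]
t=4: x=[47.9150 44.0250 13.2100 1.7650 0.0850 0.0000] k=[47 46 9 1 1 0]
t=5: x=[46.9150 42.9400 11.4650 1.6800 0.9150 0.0850] k=[51 46 11 1 1 3]
t=6: x=[50.5750 43.4500 13.1250 1.8500 1.1700 2.8300] k=[52 45 14 3 3 6]
t=7: x=[51.4050 42.9600 15.7000 3.9350 3.2550 5.7450] k=[47 47 20 1 2 3]
t=8: x=[47.0000 44.7050 20.6800 2.7000 2.0000 2.9150] k=[46 47 21 4 6 1]
t=9: x=[46.0850 44.7050 21.7650 5.6150 5.4050 1.4250] k=[50 48 24 6 2 2]
t=10: x=[49.8300 46.1300 24.5100 7.1900 2.3400 2.0000] k=[46 43 22 8 6 0]
t=11: x=[45.7450 41.4700 22.5950 9.0200 5.6600 0.5100] k=[45 43 23 10 7 0]
t=12: x=[44.8300 41.4700 23.5950 10.8500 6.6600 0.5950] k=[42 40 22 7 7 0]
t=13: x=[41.8300 38.6400 22.2550 8.2750 6.4050 0.5950] k=[39 36 22 9 4 0]
t=14: x=[38.7450 35.0650 22.0850 9.6800 4.0850 0.3400] k=[36 37 24 12 3 0]
t=15: x=[36.0850 35.8100 24.0850 12.2550 3.5100 0.2550] k=[33 32 27 8 7 4]
t=16: x=[32.9150 31.6600 25.8100 9.5300 6.8300 4.2550] k=[31 30 22 11 4 4]
t=17: x=[30.9150 29.4050 21.7450 11.3400 4.5950 4.0000] k=[29 30 21 14 4 0]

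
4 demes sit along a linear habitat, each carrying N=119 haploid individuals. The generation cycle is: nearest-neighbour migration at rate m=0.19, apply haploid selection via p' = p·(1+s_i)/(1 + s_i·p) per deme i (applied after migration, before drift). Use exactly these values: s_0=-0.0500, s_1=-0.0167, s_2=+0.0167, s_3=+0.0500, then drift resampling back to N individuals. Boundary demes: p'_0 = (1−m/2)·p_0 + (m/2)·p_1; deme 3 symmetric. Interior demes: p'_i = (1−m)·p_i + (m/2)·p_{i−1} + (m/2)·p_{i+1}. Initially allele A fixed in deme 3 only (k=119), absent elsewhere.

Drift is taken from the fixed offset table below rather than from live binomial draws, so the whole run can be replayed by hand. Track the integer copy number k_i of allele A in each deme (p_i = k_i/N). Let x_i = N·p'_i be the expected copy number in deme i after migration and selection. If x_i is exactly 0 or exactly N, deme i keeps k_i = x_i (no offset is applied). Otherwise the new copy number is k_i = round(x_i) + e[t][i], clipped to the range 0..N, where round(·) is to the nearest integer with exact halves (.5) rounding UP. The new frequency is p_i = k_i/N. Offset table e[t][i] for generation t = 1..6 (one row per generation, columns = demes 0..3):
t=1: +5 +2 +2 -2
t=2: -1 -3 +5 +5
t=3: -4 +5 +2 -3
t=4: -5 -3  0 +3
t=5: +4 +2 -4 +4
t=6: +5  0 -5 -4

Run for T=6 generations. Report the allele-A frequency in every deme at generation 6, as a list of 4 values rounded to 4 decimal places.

t=0: k=[0 0 0 119]
t=1: x=[0.0000 0.0000 11.4756 108.1844] k=[0 0 13 106]
t=2: x=[0.0000 1.2146 20.8836 98.0215] k=[0 0 26 103]
t=3: x=[0.0000 2.4296 31.2249 96.5861] k=[0 7 33 94]
t=4: x=[0.6319 8.6687 36.7443 89.3055] k=[0 6 37 92]
t=5: x=[0.5416 8.2448 39.7170 87.9086] k=[5 10 36 92]
t=6: x=[5.2132 11.8146 39.2846 87.8157] k=[10 12 34 84]

[0.0840, 0.1008, 0.2857, 0.7059]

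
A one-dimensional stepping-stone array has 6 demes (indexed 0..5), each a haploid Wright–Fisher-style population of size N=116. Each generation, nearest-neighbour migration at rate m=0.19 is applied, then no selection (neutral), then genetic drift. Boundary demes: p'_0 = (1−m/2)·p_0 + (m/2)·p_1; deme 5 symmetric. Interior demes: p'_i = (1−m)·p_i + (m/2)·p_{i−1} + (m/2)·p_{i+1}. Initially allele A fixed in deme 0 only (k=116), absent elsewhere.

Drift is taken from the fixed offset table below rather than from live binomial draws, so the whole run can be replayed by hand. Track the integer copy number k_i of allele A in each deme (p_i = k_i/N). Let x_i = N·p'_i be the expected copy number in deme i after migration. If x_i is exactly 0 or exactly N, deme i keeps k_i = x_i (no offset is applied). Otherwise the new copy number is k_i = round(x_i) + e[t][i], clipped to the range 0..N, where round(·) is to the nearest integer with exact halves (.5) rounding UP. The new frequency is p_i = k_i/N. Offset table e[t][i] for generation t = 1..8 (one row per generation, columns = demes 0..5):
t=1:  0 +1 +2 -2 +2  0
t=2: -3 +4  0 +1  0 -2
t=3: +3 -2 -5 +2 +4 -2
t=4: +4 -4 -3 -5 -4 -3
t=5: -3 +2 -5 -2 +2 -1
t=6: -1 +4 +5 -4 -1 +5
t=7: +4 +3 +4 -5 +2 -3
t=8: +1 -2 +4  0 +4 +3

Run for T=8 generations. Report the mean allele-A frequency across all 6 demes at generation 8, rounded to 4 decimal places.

t=0: k=[116 0 0 0 0 0]
t=1: x=[104.9800 11.0200 0.0000 0.0000 0.0000 0.0000] k=[105 12 0 0 0 0]
t=2: x=[96.1650 19.6950 1.1400 0.0000 0.0000 0.0000] k=[93 24 1 0 0 0]
t=3: x=[86.4450 28.3700 3.0900 0.0950 0.0000 0.0000] k=[89 26 0 2 0 0]
t=4: x=[83.0150 29.5150 2.6600 1.6200 0.1900 0.0000] k=[87 26 0 0 0 0]
t=5: x=[81.2050 29.3250 2.4700 0.0000 0.0000 0.0000] k=[78 31 0 0 0 0]
t=6: x=[73.5350 32.5200 2.9450 0.0000 0.0000 0.0000] k=[73 37 8 0 0 0]
t=7: x=[69.5800 37.6650 9.9950 0.7600 0.0000 0.0000] k=[74 41 14 0 0 0]
t=8: x=[70.8650 41.5700 15.2350 1.3300 0.0000 0.0000] k=[72 40 19 1 0 0]

0.1897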